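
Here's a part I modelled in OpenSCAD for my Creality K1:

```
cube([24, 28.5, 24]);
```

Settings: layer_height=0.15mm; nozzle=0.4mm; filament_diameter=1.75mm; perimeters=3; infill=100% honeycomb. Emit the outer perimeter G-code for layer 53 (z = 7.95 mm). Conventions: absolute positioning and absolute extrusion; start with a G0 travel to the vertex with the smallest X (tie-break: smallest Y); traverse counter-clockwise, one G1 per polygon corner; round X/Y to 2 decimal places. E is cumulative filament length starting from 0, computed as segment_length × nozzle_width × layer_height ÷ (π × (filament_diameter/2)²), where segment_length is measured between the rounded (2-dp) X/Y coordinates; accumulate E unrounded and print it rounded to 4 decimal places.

At z = 7.95 mm: the cube is present — its section is the full 24×28.5 rectangle. The outline is a single polygon with 4 vertices. Extrusion per mm of travel: 0.4 × 0.15 / (π × 0.875²) = 0.024945. Accumulating E over each segment gives final E = 2.6192.

G0 X0.00 Y0.00 Z7.95
G1 X24.00 Y0.00 E0.5987
G1 X24.00 Y28.50 E1.3096
G1 X0.00 Y28.50 E1.9083
G1 X0.00 Y0.00 E2.6192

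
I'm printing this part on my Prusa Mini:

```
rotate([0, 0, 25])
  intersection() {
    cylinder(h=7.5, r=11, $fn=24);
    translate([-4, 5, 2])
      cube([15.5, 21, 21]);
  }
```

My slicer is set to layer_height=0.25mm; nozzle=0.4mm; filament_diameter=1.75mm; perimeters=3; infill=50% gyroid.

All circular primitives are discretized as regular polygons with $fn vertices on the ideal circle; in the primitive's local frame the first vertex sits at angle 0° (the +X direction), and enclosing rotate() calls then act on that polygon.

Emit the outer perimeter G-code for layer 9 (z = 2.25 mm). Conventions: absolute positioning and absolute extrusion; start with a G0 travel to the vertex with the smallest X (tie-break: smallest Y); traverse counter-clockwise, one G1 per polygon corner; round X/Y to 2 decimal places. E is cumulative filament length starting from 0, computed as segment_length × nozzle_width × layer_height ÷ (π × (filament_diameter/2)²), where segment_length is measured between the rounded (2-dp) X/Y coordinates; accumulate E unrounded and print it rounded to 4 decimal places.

G0 X-7.91 Y7.51 Z2.25
G1 X-5.74 Y2.84 E0.2141
G1 X6.71 Y8.65 E0.7853
G1 X6.31 Y9.01 E0.8077
G1 X3.76 Y10.34 E0.9272
G1 X0.96 Y10.96 E1.0465
G1 X-1.91 Y10.83 E1.1659
G1 X-4.65 Y9.97 E1.2853
G1 X-7.07 Y8.43 E1.4046
G1 X-7.91 Y7.51 E1.4564

At z = 2.25 mm: the cylinder: section is a regular 24-gon, circumradius r=11; the cube at (-4, 5) is present — its section is the full 15.5×21 rectangle; Taking the intersection: the 15.5×21 cube at (-4, 5) partially overlaps the r=11 cylinder; clipping to the common part keeps 64.01 mm² — 1 connected region; (rotated 25° about Z; rotation is an isometry so areas/perimeters/island counts are preserved). The outline is a single polygon with 9 vertices. Extrusion per mm of travel: 0.4 × 0.25 / (π × 0.875²) = 0.041575. Accumulating E over each segment gives final E = 1.4564.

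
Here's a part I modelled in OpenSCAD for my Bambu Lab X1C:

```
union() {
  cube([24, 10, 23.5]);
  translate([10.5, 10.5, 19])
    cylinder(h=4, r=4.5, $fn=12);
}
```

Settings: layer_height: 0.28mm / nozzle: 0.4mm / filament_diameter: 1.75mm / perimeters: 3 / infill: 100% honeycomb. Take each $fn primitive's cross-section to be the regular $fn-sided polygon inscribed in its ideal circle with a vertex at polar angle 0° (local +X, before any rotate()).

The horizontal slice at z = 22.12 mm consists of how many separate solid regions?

At z = 22.12 mm: the cube (footprint 24×10) is included at this height; the r=4.5 cylinder at (10.5, 10.5) gives a regular 12-gon of circumradius 4.5 (constant along its height); Combining (union): the regions partially overlap (shared area 25.94 mm²), so overlapping operands fuse into one piece — 1 connected region. The result has 1 disconnected region.

1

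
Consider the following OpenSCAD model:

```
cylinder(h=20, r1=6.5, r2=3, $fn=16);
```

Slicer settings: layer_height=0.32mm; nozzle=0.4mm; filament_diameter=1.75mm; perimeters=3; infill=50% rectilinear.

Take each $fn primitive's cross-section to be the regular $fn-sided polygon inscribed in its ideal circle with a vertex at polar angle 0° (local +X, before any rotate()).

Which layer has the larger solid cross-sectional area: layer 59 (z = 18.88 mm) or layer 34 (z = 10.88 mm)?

layer 34 (z = 10.88 mm)

Layer 59 (z = 18.88): the cone: at t=0.944 of its height the radius interpolates to r₁+(r₂−r₁)t = 3.196, giving a regular 16-gon of that circumradius (area = (16/2)·3.196²·sin(360°/16) = 31.27 mm²). So its area = 31.27 mm². Layer 34 (z = 10.88): the cone: at t=0.544 of its height the radius interpolates to r₁+(r₂−r₁)t = 4.596, giving a regular 16-gon of that circumradius (area = (16/2)·4.596²·sin(360°/16) = 64.67 mm²). So its area = 64.67 mm². Layer 34 is larger (64.67 vs 31.27 mm²).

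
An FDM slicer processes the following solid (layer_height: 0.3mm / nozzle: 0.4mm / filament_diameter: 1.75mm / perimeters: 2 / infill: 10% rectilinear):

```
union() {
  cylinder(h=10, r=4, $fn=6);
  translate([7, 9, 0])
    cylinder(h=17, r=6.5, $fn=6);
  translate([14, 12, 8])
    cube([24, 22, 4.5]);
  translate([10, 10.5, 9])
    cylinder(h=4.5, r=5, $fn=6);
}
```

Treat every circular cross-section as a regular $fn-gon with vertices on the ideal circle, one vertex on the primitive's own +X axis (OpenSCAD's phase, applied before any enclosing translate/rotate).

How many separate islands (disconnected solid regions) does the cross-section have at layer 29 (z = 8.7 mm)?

At z = 8.7 mm: the r=4 cylinder contributes a regular 6-gon of circumradius 4; the cylinder at (7, 9): section is a regular 6-gon, circumradius r=6.5; the 24×22 cube at (14, 12) contributes its full rectangle; the cylinder at (10, 10.5) is absent (z outside [9, 13.5]); Combining (union): the 3 present regions are separate (no shared area or edge), so areas and boundary lengths simply add and each stays a separate island — 3 connected regions. Overall, the cross-section has 3 separate islands. Island count = 3.

3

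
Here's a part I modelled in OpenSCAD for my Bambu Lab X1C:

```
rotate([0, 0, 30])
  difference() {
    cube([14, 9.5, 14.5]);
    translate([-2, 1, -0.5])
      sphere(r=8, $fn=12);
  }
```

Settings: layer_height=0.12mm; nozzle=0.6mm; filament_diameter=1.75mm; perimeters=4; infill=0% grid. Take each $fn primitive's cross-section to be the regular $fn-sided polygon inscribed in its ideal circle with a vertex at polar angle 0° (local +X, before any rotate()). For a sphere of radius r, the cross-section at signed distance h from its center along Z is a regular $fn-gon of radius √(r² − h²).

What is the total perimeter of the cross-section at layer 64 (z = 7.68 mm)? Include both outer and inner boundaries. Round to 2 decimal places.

47.00 mm

At z = 7.68 mm: the cube (footprint 14×9.5) is included at this height (perimeter 47.00 mm); the sphere at (-2, 1) does not reach this height (|z−center|=8.180 > r=8); Taking the first minus the rest: none of the subtracted shapes is present at this height, so the 14×9.5 cube is unchanged — boundary = 47.00 mm; (rotated 30° about Z; rotation is an isometry so areas/perimeters/island counts are preserved). Overall, the cross-section is a single solid region. Total boundary length (outer) = 47.00 mm.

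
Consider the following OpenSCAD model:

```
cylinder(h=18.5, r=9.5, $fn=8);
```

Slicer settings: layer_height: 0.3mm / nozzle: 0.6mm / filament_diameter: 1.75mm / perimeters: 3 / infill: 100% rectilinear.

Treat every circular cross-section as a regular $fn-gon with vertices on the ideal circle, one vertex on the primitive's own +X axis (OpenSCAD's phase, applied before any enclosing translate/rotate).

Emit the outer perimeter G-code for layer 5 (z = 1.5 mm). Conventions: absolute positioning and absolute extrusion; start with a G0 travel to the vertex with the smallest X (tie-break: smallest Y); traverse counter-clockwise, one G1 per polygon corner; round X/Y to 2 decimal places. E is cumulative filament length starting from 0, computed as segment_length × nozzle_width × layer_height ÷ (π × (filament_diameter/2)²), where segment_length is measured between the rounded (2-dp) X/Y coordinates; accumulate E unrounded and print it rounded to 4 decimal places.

G0 X-9.50 Y0.00 Z1.50
G1 X-6.72 Y-6.72 E0.5442
G1 X0.00 Y-9.50 E1.0885
G1 X6.72 Y-6.72 E1.6327
G1 X9.50 Y0.00 E2.1769
G1 X6.72 Y6.72 E2.7211
G1 X0.00 Y9.50 E3.2654
G1 X-6.72 Y6.72 E3.8096
G1 X-9.50 Y0.00 E4.3538

At z = 1.5 mm: the r=9.5 cylinder gives a regular 8-gon of circumradius 9.5 (constant along its height). The outline is a single polygon with 8 vertices. Extrusion per mm of travel: 0.6 × 0.3 / (π × 0.875²) = 0.074835. Accumulating E over each segment gives final E = 4.3538.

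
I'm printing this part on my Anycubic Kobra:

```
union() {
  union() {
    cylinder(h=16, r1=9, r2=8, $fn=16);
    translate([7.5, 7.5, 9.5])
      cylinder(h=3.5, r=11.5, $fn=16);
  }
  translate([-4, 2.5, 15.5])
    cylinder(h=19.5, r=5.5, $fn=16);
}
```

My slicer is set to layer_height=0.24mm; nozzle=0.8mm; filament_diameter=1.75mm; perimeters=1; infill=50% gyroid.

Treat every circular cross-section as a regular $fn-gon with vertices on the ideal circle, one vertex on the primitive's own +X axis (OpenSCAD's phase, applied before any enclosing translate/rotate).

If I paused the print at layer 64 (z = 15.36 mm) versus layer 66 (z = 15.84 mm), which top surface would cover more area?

Layer 64 (z = 15.36): the cone (r1=9→r2=8) has section circumradius 8.040 here — a regular 16-gon (area = (16/2)·8.040²·sin(360°/16) = 197.90 mm²); the cylinder at (7.5, 7.5) is not intersected at this z (z outside [9.5, 13]); Merging all regions: only the cone is present, so the union is just that shape — area = 197.90 mm²; the cylinder at (-4, 2.5) is not intersected at this z (z outside [15.5, 35]); Taking the union: only the result so far is present, so the union is just that shape — area = 197.90 mm². So its area = 197.90 mm². Layer 66 (z = 15.84): the cone contributes a regular 16-gon of circumradius 8.010 (interpolated between r1=9 and r2=8 at t=0.990) (area = (16/2)·8.010²·sin(360°/16) = 196.42 mm²); the cylinder at (7.5, 7.5) is absent (z outside [9.5, 13]); Taking the union: only the cone is present, so the union is just that shape — area = 196.42 mm²; the r=5.5 cylinder at (-4, 2.5) contributes a regular 16-gon of circumradius 5.5 (area = (16/2)·5.500²·sin(360°/16) = 92.61 mm²); Taking the union: the regions partially overlap — summed areas 289.03 mm² minus the doubly-counted overlap 73.57 mm² gives 215.46 mm² — area = 215.46 mm². So its area = 215.46 mm². Layer 66 is larger (215.46 vs 197.90 mm²).

layer 66 (z = 15.84 mm)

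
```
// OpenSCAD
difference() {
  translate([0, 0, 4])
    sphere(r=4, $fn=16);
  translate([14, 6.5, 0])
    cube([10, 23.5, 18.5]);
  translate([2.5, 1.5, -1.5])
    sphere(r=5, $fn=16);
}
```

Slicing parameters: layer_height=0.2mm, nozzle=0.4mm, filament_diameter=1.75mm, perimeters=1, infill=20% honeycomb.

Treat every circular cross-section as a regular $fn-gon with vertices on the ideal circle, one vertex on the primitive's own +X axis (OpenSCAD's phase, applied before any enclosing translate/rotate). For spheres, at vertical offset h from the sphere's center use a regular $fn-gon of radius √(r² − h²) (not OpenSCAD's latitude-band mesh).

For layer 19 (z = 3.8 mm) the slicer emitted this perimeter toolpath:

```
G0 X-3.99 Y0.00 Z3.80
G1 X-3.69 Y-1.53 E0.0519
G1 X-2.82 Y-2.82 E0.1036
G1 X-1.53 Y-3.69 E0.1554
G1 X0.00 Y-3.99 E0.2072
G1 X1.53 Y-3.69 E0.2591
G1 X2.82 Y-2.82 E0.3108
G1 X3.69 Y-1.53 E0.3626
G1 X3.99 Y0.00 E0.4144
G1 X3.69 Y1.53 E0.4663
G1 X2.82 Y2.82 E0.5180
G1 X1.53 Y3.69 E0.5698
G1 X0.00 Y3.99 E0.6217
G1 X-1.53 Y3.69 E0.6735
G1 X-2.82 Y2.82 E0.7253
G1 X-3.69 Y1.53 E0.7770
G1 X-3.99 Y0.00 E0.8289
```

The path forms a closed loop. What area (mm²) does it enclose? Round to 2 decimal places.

48.78 mm²

Apply the shoelace formula to the sequence of (X, Y) vertices; enclosed area = 48.78 mm².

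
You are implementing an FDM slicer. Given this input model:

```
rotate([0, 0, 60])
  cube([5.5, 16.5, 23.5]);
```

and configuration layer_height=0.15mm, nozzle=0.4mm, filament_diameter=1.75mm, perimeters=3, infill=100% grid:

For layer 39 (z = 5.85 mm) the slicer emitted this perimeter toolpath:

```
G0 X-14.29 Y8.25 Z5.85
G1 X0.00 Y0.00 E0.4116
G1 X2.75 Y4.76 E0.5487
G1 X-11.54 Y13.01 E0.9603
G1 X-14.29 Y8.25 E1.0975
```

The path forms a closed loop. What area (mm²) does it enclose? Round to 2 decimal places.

90.71 mm²

Apply the shoelace formula to the sequence of (X, Y) vertices; enclosed area = 90.71 mm².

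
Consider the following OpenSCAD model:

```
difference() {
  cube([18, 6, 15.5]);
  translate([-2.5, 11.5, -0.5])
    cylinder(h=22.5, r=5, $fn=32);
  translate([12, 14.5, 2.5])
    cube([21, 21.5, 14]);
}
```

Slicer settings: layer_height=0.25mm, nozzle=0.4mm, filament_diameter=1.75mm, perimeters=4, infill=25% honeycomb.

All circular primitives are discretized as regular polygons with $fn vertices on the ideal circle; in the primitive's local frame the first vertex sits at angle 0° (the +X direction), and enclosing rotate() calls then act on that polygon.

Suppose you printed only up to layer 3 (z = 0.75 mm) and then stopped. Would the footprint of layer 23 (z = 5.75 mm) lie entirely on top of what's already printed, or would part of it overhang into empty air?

Compare the two slices. At z = 0.75: the cube is present — its section is the full 18×6 rectangle (area 108.00 mm²); the r=5 cylinder at (-2.5, 11.5) gives a regular 32-gon of circumradius 5 (constant along its height) (area = (32/2)·5.000²·sin(360°/32) = 78.04 mm²); the cube at (12, 14.5) is absent (z outside [2.5, 16.5]); Subtracting the remaining from the first: starting from the 18×6 cube (108.00 mm²), the r=5 cylinder at (-2.5, 11.5) misses the remaining region (no effect) — area = 108.00 mm². At z = 5.75: the cube (footprint 18×6) is included at this height (area 108.00 mm²); the r=5 cylinder at (-2.5, 11.5) gives a regular 32-gon of circumradius 5 (constant along its height) (area = (32/2)·5.000²·sin(360°/32) = 78.04 mm²); the 21×21.5 cube at (12, 14.5) contributes its full rectangle (area 451.50 mm²); Taking the first minus the rest: starting from the 18×6 cube (108.00 mm²), the r=5 cylinder at (-2.5, 11.5) misses the remaining region (no effect); the 21×21.5 cube at (12, 14.5) misses the remaining region (no effect) — area = 108.00 mm². Checking containment: the cross-section at z = 5.75 is a subset of the cross-section at z = 0.75.

entirely on top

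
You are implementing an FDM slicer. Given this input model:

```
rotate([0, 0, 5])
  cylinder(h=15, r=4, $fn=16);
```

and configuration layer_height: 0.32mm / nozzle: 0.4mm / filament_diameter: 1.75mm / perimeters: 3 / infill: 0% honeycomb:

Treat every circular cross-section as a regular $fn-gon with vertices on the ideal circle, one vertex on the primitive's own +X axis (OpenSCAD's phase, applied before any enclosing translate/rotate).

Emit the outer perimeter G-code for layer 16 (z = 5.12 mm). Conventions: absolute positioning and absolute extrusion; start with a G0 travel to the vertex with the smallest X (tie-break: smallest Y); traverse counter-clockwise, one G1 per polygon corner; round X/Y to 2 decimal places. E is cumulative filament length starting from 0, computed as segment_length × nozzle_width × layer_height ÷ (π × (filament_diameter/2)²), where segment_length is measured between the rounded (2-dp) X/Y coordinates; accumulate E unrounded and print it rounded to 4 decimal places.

At z = 5.12 mm: the r=4 cylinder contributes a regular 16-gon of circumradius 4; (whole slice rotated 5° about Z — lengths, areas and connectivity unchanged). The outline is a single polygon with 16 vertices. Extrusion per mm of travel: 0.4 × 0.32 / (π × 0.875²) = 0.053216. Accumulating E over each segment gives final E = 1.3280.

G0 X-3.98 Y-0.35 Z5.12
G1 X-3.55 Y-1.85 E0.0830
G1 X-2.57 Y-3.06 E0.1659
G1 X-1.20 Y-3.81 E0.2490
G1 X0.35 Y-3.98 E0.3320
G1 X1.85 Y-3.55 E0.4150
G1 X3.06 Y-2.57 E0.4979
G1 X3.81 Y-1.20 E0.5810
G1 X3.98 Y0.35 E0.6640
G1 X3.55 Y1.85 E0.7470
G1 X2.57 Y3.06 E0.8299
G1 X1.20 Y3.81 E0.9130
G1 X-0.35 Y3.98 E0.9960
G1 X-1.85 Y3.55 E1.0790
G1 X-3.06 Y2.57 E1.1619
G1 X-3.81 Y1.20 E1.2450
G1 X-3.98 Y-0.35 E1.3280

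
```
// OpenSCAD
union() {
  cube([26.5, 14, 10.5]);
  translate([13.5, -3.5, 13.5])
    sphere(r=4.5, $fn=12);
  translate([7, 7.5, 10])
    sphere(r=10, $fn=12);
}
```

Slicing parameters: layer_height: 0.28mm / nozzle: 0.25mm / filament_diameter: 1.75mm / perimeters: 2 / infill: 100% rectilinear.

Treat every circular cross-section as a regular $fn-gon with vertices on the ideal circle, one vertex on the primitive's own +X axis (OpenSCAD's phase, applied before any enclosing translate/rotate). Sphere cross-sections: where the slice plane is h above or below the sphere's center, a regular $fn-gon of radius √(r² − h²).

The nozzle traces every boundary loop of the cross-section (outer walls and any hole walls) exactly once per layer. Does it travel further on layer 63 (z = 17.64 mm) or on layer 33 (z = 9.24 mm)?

Layer 63 (z = 17.64): the cube does not reach this height (z outside [0, 10.5]); the sphere at (13.5, -3.5): section is a regular 12-gon, circumradius = √(r²−h²) = √(4.5²−4.14²) = 1.764 (perimeter = 2·12·1.764·sin(180°/12) = 10.96 mm); the sphere at (7, 7.5): section is a regular 12-gon, circumradius = √(r²−h²) = √(10²−7.64²) = 6.452 (perimeter = 2·12·6.452·sin(180°/12) = 40.08 mm); Merging all regions: the 2 present regions are separate (no shared area or edge), so areas and boundary lengths simply add and each stays a separate island — boundary = 51.03 mm. So its perimeter = 51.03 mm. Layer 33 (z = 9.24): the 26.5×14 cube contributes its full rectangle (perimeter 81.00 mm); the r=4.5 sphere at (13.5, -3.5) slices to a regular 12-gon of circumradius 1.450 (√(r²−h²) with h=4.26 from center) (perimeter = 2·12·1.450·sin(180°/12) = 9.01 mm); the r=10 sphere at (7, 7.5) slices to a regular 12-gon of circumradius 9.971 (√(r²−h²) with h=0.76 from center) (perimeter = 2·12·9.971·sin(180°/12) = 61.94 mm); Merging all regions: the regions partially overlap (shared area 220.86 mm²), so the edge portions inside another operand are dropped and the merged outline is re-measured after clipping — boundary = 95.20 mm. So its perimeter = 95.20 mm. Layer 33 is larger (95.20 vs 51.03 mm).

layer 33 (z = 9.24 mm)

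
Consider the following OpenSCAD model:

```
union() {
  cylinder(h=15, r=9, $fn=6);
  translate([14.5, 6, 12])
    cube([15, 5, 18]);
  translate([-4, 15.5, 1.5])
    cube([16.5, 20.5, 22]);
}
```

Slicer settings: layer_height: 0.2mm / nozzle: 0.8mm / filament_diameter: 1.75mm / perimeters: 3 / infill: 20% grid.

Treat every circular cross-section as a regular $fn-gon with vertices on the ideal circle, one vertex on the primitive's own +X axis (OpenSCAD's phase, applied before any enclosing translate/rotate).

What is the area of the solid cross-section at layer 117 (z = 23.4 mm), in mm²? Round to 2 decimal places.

413.25 mm²

At z = 23.4 mm: the cylinder is not intersected at this z (z outside [0, 15]); the 15×5 cube at (14.5, 6) contributes its full rectangle (area 75.00 mm²); the cube at (-4, 15.5) is present — its section is the full 16.5×20.5 rectangle (area 338.25 mm²); Combining (union): the 2 present regions are separate (no shared area or edge), so areas and boundary lengths simply add and each stays a separate island — area = 413.25 mm². Overall, the cross-section has 2 separate islands. Net area = 413.25 mm².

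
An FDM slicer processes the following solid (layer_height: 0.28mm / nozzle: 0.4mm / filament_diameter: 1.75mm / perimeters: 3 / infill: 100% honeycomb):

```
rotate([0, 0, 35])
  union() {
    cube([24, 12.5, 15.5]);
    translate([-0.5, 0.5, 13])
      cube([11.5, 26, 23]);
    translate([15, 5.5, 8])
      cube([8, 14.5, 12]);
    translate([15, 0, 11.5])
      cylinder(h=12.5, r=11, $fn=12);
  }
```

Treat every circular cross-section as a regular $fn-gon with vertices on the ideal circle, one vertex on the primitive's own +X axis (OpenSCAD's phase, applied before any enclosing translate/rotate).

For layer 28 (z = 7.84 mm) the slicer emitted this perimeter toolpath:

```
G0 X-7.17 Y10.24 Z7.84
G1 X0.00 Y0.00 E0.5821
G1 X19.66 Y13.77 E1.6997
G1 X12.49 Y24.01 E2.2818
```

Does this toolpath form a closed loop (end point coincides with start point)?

no

Start point (G0): (-7.17, 10.24). End point (last G1): the path does not return to the start — open.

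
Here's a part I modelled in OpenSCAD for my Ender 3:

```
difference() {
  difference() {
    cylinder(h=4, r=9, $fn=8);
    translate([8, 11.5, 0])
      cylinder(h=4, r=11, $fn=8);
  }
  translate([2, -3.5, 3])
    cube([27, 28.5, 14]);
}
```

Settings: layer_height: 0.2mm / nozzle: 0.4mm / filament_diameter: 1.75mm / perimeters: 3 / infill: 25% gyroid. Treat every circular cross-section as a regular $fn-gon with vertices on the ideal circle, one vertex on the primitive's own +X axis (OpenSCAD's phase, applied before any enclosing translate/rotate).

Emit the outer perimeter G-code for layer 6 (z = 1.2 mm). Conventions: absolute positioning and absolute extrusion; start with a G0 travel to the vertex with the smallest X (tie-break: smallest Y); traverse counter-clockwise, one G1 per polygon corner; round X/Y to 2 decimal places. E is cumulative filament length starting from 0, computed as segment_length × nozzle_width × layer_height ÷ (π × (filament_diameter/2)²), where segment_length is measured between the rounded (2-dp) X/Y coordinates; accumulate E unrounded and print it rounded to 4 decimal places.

At z = 1.2 mm: the r=9 cylinder gives a regular 8-gon of circumradius 9 (constant along its height); the r=11 cylinder at (8, 11.5) contributes a regular 8-gon of circumradius 11; Subtracting the remaining from the first: starting from the r=9 cylinder, the r=11 cylinder at (8, 11.5) partially overlaps it — only the 43.39 mm² overlap (of its 342.24 mm²) is removed, clipping the outline — 1 connected region; the cube at (2, -3.5) does not reach this height (z outside [3, 17]); After the difference (first − rest): none of the subtracted shapes is present at this height, so the result so far is unchanged — 1 connected region. The outline is a single polygon with 10 vertices. Extrusion per mm of travel: 0.4 × 0.2 / (π × 0.875²) = 0.033260. Accumulating E over each segment gives final E = 1.8116.

G0 X-9.00 Y0.00 Z1.20
G1 X-6.36 Y-6.36 E0.2290
G1 X0.00 Y-9.00 E0.4581
G1 X6.36 Y-6.36 E0.6871
G1 X9.00 Y0.00 E0.9161
G1 X8.68 Y0.78 E0.9442
G1 X8.00 Y0.50 E0.9686
G1 X0.22 Y3.72 E1.2487
G1 X-1.68 Y8.31 E1.4139
G1 X-6.36 Y6.36 E1.5825
G1 X-9.00 Y0.00 E1.8116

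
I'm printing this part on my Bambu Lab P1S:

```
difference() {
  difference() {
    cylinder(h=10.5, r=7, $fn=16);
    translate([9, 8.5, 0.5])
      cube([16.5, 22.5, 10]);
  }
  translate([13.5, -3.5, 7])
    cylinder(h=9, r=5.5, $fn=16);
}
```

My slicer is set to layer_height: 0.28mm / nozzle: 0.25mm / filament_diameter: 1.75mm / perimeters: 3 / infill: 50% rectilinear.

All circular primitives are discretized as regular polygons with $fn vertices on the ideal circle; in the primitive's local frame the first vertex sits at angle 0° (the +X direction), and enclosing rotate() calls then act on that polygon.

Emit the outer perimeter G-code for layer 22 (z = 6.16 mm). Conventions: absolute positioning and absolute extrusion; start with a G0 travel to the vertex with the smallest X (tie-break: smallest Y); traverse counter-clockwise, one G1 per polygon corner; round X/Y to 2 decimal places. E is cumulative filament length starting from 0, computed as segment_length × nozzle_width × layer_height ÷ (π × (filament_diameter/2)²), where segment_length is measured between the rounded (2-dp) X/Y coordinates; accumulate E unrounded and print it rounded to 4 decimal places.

At z = 6.16 mm: the cylinder: section is a regular 16-gon, circumradius r=7; the cube at (9, 8.5) (footprint 16.5×22.5) is included at this height; After the difference (first − rest): starting from the r=7 cylinder, the 16.5×22.5 cube at (9, 8.5) misses the remaining region (no effect) — 1 connected region; the cylinder at (13.5, -3.5) does not reach this height (z outside [7, 16]); Taking the first minus the rest: none of the subtracted shapes is present at this height, so the result so far is unchanged — 1 connected region. The outline is a single polygon with 16 vertices. Extrusion per mm of travel: 0.25 × 0.28 / (π × 0.875²) = 0.029103. Accumulating E over each segment gives final E = 1.2721.

G0 X-7.00 Y0.00 Z6.16
G1 X-6.47 Y-2.68 E0.0795
G1 X-4.95 Y-4.95 E0.1590
G1 X-2.68 Y-6.47 E0.2385
G1 X0.00 Y-7.00 E0.3180
G1 X2.68 Y-6.47 E0.3975
G1 X4.95 Y-4.95 E0.4770
G1 X6.47 Y-2.68 E0.5565
G1 X7.00 Y0.00 E0.6360
G1 X6.47 Y2.68 E0.7156
G1 X4.95 Y4.95 E0.7951
G1 X2.68 Y6.47 E0.8746
G1 X0.00 Y7.00 E0.9541
G1 X-2.68 Y6.47 E1.0336
G1 X-4.95 Y4.95 E1.1131
G1 X-6.47 Y2.68 E1.1926
G1 X-7.00 Y0.00 E1.2721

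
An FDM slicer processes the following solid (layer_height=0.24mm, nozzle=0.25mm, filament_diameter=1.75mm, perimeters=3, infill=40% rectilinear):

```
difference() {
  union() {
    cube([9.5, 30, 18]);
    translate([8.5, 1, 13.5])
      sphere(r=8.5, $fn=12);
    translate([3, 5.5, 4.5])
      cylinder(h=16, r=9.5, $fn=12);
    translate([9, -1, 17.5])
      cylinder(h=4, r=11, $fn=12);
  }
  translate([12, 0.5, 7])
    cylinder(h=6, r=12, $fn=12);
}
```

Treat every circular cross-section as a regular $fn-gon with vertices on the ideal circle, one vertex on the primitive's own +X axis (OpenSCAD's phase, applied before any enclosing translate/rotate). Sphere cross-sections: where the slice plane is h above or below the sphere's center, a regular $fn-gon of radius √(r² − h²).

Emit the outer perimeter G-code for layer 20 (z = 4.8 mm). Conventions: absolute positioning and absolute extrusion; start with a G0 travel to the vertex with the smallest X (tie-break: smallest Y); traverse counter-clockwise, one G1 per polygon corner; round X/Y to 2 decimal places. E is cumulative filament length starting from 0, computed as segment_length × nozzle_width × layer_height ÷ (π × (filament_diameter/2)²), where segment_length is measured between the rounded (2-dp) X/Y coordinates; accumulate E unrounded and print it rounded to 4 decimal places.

At z = 4.8 mm: the cube (footprint 9.5×30) is included at this height; the sphere at (8.5, 1) is not intersected at this z (|z−center|=8.700 > r=8.5); the r=9.5 cylinder at (3, 5.5) gives a regular 12-gon of circumradius 9.5 (constant along its height); the cylinder at (9, -1) does not reach this height (z outside [17.5, 21.5]); Taking the union: the regions partially overlap (shared area 134.51 mm²), so overlapping operands fuse into one piece — 1 connected region; the cylinder at (12, 0.5) is not intersected at this z (z outside [7, 13]); After the difference (first − rest): none of the subtracted shapes is present at this height, so the result so far is unchanged — 1 connected region. The outline is a single polygon with 14 vertices. Extrusion per mm of travel: 0.25 × 0.24 / (π × 0.875²) = 0.024945. Accumulating E over each segment gives final E = 2.2911.

G0 X-6.50 Y5.50 Z4.80
G1 X-5.23 Y0.75 E0.1227
G1 X-1.75 Y-2.73 E0.2454
G1 X3.00 Y-4.00 E0.3681
G1 X7.75 Y-2.73 E0.4907
G1 X11.23 Y0.75 E0.6135
G1 X12.50 Y5.50 E0.7361
G1 X11.23 Y10.25 E0.8588
G1 X9.50 Y11.98 E0.9198
G1 X9.50 Y30.00 E1.3693
G1 X0.00 Y30.00 E1.6063
G1 X0.00 Y14.20 E2.0004
G1 X-1.75 Y13.73 E2.0456
G1 X-5.23 Y10.25 E2.1684
G1 X-6.50 Y5.50 E2.2911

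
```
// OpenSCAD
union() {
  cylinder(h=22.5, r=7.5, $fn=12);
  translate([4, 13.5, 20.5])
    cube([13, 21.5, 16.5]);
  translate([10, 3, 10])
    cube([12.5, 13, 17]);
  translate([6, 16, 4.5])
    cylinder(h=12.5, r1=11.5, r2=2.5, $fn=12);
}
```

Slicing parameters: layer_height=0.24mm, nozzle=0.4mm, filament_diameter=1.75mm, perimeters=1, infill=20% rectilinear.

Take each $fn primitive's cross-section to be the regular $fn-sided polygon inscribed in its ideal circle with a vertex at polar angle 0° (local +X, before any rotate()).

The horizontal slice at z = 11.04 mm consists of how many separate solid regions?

2

At z = 11.04 mm: the r=7.5 cylinder gives a regular 12-gon of circumradius 7.5 (constant along its height); the cube at (4, 13.5) is not intersected at this z (z outside [20.5, 37]); the cube at (10, 3) (footprint 12.5×13) is included at this height; the cone at (6, 16) (r1=11.5→r2=2.5) has section circumradius 6.791 here — a regular 12-gon; Taking the union: the regions partially overlap (shared area 9.70 mm²), so overlapping operands fuse into one piece — 2 connected regions. The result has 2 disconnected regions.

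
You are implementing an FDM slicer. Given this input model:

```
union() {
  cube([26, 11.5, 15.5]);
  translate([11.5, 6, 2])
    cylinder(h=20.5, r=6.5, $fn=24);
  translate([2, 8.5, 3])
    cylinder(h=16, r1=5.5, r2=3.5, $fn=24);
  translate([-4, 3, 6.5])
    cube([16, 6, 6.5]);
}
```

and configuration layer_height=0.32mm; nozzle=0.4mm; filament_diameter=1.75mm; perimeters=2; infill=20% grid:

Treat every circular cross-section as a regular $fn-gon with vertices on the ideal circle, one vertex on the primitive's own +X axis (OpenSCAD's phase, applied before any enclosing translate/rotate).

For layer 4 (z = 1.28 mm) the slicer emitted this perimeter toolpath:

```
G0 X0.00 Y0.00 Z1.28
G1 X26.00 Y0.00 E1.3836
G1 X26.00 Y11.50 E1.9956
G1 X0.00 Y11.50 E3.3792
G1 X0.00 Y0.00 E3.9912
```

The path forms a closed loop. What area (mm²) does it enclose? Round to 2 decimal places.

299.00 mm²

Apply the shoelace formula to the sequence of (X, Y) vertices; enclosed area = 299.00 mm².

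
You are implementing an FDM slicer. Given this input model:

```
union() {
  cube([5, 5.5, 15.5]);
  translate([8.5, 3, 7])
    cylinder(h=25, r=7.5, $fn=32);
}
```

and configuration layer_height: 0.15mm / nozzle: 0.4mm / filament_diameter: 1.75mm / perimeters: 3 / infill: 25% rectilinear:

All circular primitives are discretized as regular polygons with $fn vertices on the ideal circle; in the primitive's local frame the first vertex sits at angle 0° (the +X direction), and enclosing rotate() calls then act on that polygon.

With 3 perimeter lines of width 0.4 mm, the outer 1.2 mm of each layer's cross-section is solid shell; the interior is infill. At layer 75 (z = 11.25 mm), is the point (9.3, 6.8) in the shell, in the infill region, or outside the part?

infill

At z = 11.25 mm: the cube is present — its section is the full 5×5.5 rectangle; the cylinder at (8.5, 3): section is a regular 32-gon, circumradius r=7.5; Combining (union): the regions partially overlap (shared area 20.90 mm²), so overlapping operands fuse into one piece — 1 connected region. Overall, the cross-section is a single solid region. The nearest boundary edge runs (9.96, 10.36)→(11.37, 9.93); distance from the point to it = 3.60 mm. The point is inside the cross-section and 3.60 mm from the nearest boundary — more than the 1.2 mm shell width (3 × 0.4), so it's in the infill interior.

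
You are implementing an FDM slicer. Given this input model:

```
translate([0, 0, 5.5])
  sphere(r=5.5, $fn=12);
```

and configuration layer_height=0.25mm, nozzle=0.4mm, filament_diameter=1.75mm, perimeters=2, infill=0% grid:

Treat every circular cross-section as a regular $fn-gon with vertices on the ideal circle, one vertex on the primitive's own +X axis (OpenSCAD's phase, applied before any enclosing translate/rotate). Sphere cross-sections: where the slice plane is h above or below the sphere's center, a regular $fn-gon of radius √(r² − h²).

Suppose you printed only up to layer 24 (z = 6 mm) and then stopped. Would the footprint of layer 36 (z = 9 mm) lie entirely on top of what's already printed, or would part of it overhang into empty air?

Compare the two slices. At z = 6: the sphere: section is a regular 12-gon, circumradius = √(r²−h²) = √(5.5²−0.5²) = 5.477 (area = (12/2)·5.477²·sin(360°/12) = 90.00 mm²). At z = 9: the sphere: section is a regular 12-gon, circumradius = √(r²−h²) = √(5.5²−3.5²) = 4.243 (area = (12/2)·4.243²·sin(360°/12) = 54.00 mm²). Checking containment: the cross-section at z = 9 is a subset of the cross-section at z = 6.

entirely on top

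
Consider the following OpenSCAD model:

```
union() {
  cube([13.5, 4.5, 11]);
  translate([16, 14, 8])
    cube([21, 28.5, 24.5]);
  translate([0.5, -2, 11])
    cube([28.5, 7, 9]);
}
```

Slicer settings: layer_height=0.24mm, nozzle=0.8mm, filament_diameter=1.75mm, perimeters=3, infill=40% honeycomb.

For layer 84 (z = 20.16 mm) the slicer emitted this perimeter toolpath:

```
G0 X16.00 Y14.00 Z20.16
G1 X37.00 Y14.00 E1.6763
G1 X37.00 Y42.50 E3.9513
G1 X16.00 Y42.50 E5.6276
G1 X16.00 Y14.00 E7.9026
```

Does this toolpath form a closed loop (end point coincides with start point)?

Start point (G0): (16.00, 14.00). End point (last G1): the path returns to the start — closed.

yes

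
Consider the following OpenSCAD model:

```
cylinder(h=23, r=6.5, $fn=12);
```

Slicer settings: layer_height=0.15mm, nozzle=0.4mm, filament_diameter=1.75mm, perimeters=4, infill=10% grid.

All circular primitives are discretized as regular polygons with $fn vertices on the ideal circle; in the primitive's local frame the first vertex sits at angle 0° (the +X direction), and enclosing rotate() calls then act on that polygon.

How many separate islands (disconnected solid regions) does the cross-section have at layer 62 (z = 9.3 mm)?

1

At z = 9.3 mm: the cylinder: section is a regular 12-gon, circumradius r=6.5. Overall, the cross-section is a single solid region. Island count = 1.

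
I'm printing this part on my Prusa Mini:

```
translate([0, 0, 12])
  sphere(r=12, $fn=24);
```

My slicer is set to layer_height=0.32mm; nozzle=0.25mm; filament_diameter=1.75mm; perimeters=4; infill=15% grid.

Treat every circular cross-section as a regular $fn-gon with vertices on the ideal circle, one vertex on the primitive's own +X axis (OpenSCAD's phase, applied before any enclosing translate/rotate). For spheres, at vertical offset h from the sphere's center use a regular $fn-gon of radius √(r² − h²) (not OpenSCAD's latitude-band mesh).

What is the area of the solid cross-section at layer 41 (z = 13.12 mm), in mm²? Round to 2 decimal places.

At z = 13.12 mm: the r=12 sphere slices to a regular 24-gon of circumradius 11.948 (√(r²−h²) with h=1.12 from center) (area = (24/2)·11.948²·sin(360°/24) = 443.34 mm²). Overall, the cross-section is a single solid region. Net area = 443.34 mm².

443.34 mm²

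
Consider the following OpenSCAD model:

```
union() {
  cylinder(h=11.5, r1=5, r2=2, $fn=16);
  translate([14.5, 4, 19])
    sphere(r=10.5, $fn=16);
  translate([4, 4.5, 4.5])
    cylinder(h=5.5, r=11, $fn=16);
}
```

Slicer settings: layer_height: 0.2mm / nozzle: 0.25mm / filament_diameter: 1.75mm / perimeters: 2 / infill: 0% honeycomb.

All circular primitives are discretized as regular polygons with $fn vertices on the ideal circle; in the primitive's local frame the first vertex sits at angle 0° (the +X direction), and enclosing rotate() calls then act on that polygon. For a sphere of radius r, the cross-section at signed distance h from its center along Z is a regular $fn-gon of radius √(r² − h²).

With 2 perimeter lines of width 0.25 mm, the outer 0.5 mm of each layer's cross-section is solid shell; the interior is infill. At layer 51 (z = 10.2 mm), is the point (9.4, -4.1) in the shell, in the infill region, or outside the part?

outside

At z = 10.2 mm: the cone contributes a regular 16-gon of circumradius 2.339 (interpolated between r1=5 and r2=2 at t=0.887); the sphere at (14.5, 4): section is a regular 16-gon, circumradius = √(r²−h²) = √(10.5²−8.8²) = 5.728; the cylinder at (4, 4.5) does not reach this height (z outside [4.5, 10]); Combining (union): the 2 present regions are separate (no shared area or edge), so areas and boundary lengths simply add and each stays a separate island — 2 connected regions. Overall, the cross-section has 2 separate islands. The nearest boundary edge runs (12.31, -1.29)→(10.45, -0.05); distance from the point to it = 3.95 mm. The point is not inside any of the regions above, so it lies outside the cross-section (3.95 mm from the nearest boundary).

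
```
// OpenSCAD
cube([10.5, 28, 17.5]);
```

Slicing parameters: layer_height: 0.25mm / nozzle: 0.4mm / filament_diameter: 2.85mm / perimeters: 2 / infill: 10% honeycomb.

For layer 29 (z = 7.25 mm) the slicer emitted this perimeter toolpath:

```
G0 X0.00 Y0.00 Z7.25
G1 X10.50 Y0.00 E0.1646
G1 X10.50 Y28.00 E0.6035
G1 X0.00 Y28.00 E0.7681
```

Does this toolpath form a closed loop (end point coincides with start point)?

Start point (G0): (0.00, 0.00). End point (last G1): the path does not return to the start — open.

no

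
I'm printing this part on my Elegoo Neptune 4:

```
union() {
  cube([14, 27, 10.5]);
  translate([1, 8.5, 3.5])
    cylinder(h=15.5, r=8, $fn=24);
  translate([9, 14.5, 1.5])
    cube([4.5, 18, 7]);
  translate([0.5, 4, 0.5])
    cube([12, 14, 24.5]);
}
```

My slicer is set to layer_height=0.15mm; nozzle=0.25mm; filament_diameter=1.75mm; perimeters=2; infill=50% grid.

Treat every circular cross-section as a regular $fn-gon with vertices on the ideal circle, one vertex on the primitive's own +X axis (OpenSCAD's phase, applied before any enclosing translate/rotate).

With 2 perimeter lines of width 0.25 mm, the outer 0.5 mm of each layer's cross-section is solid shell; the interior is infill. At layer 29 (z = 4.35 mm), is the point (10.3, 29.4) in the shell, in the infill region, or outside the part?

infill

At z = 4.35 mm: the cube (footprint 14×27) is included at this height; the cylinder at (1, 8.5): section is a regular 24-gon, circumradius r=8; the cube at (9, 14.5) is present — its section is the full 4.5×18 rectangle; the 12×14 cube at (0.5, 4) contributes its full rectangle; Taking the union: the regions partially overlap (shared area 339.50 mm²), so overlapping operands fuse into one piece — 1 connected region. Overall, the cross-section is a single solid region. The nearest boundary edge runs (9.00, 27.00)→(9.00, 32.50); distance from the point to it = 1.30 mm. The point is inside the cross-section and 1.30 mm from the nearest boundary — more than the 0.5 mm shell width (2 × 0.25), so it's in the infill interior.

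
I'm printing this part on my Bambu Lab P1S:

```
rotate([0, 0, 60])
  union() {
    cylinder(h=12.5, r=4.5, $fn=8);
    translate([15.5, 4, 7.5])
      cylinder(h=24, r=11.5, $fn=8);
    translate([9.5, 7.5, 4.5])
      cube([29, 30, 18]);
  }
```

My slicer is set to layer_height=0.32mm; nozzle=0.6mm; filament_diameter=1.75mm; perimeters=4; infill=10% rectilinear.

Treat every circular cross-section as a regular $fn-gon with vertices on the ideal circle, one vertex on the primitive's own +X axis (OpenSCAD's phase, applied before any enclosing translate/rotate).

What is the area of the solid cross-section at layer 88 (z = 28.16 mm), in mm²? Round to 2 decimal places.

374.06 mm²

At z = 28.16 mm: the cylinder is not intersected at this z (z outside [0, 12.5]); the r=11.5 cylinder at (15.5, 4) gives a regular 8-gon of circumradius 11.5 (constant along its height) (area = (8/2)·11.500²·sin(360°/8) = 374.06 mm²); the cube at (9.5, 7.5) is absent (z outside [4.5, 22.5]); Merging all regions: only the r=11.5 cylinder at (15.5, 4) is present, so the union is just that shape — area = 374.06 mm²; (rotated 60° about Z; rotation is an isometry so areas/perimeters/island counts are preserved). Overall, the cross-section is a single solid region. Net area = 374.06 mm².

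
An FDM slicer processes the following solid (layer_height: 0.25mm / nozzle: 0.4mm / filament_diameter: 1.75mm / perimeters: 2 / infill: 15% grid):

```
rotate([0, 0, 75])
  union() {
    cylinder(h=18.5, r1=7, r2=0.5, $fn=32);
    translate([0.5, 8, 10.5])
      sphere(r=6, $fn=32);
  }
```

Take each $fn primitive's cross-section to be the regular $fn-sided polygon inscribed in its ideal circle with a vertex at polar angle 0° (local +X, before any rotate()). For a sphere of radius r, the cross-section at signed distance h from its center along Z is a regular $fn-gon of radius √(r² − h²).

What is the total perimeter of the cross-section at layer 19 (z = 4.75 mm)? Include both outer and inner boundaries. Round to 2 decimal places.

At z = 4.75 mm: the cone (r1=7→r2=0.5) has section circumradius 5.331 here — a regular 32-gon (perimeter = 2·32·5.331·sin(180°/32) = 33.44 mm); the r=6 sphere at (0.5, 8) slices to a regular 32-gon of circumradius 1.714 (√(r²−h²) with h=5.75 from center) (perimeter = 2·32·1.714·sin(180°/32) = 10.75 mm); Combining (union): the 2 present regions are separate (no shared area or edge), so areas and boundary lengths simply add and each stays a separate island — boundary = 44.19 mm; (rotated 75° about Z; rotation is an isometry so areas/perimeters/island counts are preserved). Overall, the cross-section has 2 separate islands. Total boundary length (outer) = 44.19 mm.

44.19 mm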